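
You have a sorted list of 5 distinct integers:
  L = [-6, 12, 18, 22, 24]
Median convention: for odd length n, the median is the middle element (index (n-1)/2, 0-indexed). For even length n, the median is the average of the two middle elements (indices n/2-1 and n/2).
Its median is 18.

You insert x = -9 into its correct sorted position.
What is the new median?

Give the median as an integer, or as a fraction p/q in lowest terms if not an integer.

Answer: 15

Derivation:
Old list (sorted, length 5): [-6, 12, 18, 22, 24]
Old median = 18
Insert x = -9
Old length odd (5). Middle was index 2 = 18.
New length even (6). New median = avg of two middle elements.
x = -9: 0 elements are < x, 5 elements are > x.
New sorted list: [-9, -6, 12, 18, 22, 24]
New median = 15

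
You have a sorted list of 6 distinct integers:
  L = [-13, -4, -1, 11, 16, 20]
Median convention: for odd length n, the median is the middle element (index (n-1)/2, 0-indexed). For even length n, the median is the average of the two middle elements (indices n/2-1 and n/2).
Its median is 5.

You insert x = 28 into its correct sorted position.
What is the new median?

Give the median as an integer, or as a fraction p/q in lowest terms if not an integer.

Old list (sorted, length 6): [-13, -4, -1, 11, 16, 20]
Old median = 5
Insert x = 28
Old length even (6). Middle pair: indices 2,3 = -1,11.
New length odd (7). New median = single middle element.
x = 28: 6 elements are < x, 0 elements are > x.
New sorted list: [-13, -4, -1, 11, 16, 20, 28]
New median = 11

Answer: 11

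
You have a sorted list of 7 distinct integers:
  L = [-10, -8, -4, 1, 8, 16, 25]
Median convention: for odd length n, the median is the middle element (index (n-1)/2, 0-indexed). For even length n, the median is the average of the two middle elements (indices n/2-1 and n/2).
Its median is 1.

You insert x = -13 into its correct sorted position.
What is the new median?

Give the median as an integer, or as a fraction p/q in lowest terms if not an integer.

Old list (sorted, length 7): [-10, -8, -4, 1, 8, 16, 25]
Old median = 1
Insert x = -13
Old length odd (7). Middle was index 3 = 1.
New length even (8). New median = avg of two middle elements.
x = -13: 0 elements are < x, 7 elements are > x.
New sorted list: [-13, -10, -8, -4, 1, 8, 16, 25]
New median = -3/2

Answer: -3/2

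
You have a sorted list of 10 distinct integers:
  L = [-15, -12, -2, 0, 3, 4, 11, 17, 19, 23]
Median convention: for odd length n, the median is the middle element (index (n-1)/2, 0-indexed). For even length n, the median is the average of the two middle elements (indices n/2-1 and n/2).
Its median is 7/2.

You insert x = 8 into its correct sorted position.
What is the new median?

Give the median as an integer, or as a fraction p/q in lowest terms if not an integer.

Answer: 4

Derivation:
Old list (sorted, length 10): [-15, -12, -2, 0, 3, 4, 11, 17, 19, 23]
Old median = 7/2
Insert x = 8
Old length even (10). Middle pair: indices 4,5 = 3,4.
New length odd (11). New median = single middle element.
x = 8: 6 elements are < x, 4 elements are > x.
New sorted list: [-15, -12, -2, 0, 3, 4, 8, 11, 17, 19, 23]
New median = 4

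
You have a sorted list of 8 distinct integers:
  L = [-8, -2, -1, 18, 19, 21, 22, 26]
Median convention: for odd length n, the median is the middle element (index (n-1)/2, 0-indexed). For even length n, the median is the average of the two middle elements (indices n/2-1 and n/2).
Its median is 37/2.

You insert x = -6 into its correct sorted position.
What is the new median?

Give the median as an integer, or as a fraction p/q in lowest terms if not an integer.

Old list (sorted, length 8): [-8, -2, -1, 18, 19, 21, 22, 26]
Old median = 37/2
Insert x = -6
Old length even (8). Middle pair: indices 3,4 = 18,19.
New length odd (9). New median = single middle element.
x = -6: 1 elements are < x, 7 elements are > x.
New sorted list: [-8, -6, -2, -1, 18, 19, 21, 22, 26]
New median = 18

Answer: 18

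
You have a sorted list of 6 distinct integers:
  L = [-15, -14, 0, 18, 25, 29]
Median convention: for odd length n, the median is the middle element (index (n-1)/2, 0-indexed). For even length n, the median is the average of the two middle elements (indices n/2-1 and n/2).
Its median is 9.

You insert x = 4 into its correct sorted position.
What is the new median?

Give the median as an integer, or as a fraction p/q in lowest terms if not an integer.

Answer: 4

Derivation:
Old list (sorted, length 6): [-15, -14, 0, 18, 25, 29]
Old median = 9
Insert x = 4
Old length even (6). Middle pair: indices 2,3 = 0,18.
New length odd (7). New median = single middle element.
x = 4: 3 elements are < x, 3 elements are > x.
New sorted list: [-15, -14, 0, 4, 18, 25, 29]
New median = 4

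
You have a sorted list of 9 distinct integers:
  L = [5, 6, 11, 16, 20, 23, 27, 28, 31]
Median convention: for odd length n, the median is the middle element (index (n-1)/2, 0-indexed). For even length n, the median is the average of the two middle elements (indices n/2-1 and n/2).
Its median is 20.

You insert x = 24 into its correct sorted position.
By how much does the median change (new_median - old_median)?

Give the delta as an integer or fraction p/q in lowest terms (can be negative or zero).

Answer: 3/2

Derivation:
Old median = 20
After inserting x = 24: new sorted = [5, 6, 11, 16, 20, 23, 24, 27, 28, 31]
New median = 43/2
Delta = 43/2 - 20 = 3/2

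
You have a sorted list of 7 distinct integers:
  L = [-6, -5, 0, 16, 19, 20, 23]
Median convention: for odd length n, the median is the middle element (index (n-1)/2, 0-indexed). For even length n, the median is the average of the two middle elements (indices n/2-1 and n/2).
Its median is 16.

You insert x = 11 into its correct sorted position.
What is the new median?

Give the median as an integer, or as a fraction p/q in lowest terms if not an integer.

Answer: 27/2

Derivation:
Old list (sorted, length 7): [-6, -5, 0, 16, 19, 20, 23]
Old median = 16
Insert x = 11
Old length odd (7). Middle was index 3 = 16.
New length even (8). New median = avg of two middle elements.
x = 11: 3 elements are < x, 4 elements are > x.
New sorted list: [-6, -5, 0, 11, 16, 19, 20, 23]
New median = 27/2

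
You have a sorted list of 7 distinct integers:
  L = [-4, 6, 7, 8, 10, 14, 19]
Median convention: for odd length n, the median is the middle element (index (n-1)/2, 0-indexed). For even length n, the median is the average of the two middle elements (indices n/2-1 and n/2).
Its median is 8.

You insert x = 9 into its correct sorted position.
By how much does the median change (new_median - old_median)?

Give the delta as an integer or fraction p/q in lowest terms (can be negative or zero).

Answer: 1/2

Derivation:
Old median = 8
After inserting x = 9: new sorted = [-4, 6, 7, 8, 9, 10, 14, 19]
New median = 17/2
Delta = 17/2 - 8 = 1/2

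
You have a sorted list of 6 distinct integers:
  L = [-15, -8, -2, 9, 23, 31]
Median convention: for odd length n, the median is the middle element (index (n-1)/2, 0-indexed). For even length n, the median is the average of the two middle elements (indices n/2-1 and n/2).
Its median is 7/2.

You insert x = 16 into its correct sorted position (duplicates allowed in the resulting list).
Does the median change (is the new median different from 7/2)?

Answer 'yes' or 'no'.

Old median = 7/2
Insert x = 16
New median = 9
Changed? yes

Answer: yes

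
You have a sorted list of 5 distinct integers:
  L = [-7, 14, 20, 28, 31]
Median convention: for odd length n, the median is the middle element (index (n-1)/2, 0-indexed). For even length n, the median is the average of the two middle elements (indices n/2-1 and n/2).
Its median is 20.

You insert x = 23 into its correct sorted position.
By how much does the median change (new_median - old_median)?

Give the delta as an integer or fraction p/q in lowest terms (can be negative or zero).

Answer: 3/2

Derivation:
Old median = 20
After inserting x = 23: new sorted = [-7, 14, 20, 23, 28, 31]
New median = 43/2
Delta = 43/2 - 20 = 3/2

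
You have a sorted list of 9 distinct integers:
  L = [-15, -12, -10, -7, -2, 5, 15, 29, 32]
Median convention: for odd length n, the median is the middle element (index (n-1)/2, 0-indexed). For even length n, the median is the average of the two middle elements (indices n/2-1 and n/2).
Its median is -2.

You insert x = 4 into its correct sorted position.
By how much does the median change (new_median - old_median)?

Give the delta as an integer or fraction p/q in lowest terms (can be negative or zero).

Answer: 3

Derivation:
Old median = -2
After inserting x = 4: new sorted = [-15, -12, -10, -7, -2, 4, 5, 15, 29, 32]
New median = 1
Delta = 1 - -2 = 3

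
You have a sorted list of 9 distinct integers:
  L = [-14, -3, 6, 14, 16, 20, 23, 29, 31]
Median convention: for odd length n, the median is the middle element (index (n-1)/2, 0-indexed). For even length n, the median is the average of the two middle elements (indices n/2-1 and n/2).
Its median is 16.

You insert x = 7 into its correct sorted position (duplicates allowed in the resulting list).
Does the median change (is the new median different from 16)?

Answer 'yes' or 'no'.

Old median = 16
Insert x = 7
New median = 15
Changed? yes

Answer: yes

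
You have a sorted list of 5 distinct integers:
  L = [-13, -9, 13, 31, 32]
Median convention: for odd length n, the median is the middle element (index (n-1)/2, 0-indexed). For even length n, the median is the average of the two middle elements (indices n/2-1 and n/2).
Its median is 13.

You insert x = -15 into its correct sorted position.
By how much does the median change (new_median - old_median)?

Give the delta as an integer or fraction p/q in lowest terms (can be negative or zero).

Answer: -11

Derivation:
Old median = 13
After inserting x = -15: new sorted = [-15, -13, -9, 13, 31, 32]
New median = 2
Delta = 2 - 13 = -11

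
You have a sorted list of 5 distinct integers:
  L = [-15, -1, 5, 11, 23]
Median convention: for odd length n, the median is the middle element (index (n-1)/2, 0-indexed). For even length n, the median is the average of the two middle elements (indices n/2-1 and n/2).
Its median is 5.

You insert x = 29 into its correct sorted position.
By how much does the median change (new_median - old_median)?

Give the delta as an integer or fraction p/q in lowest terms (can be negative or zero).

Answer: 3

Derivation:
Old median = 5
After inserting x = 29: new sorted = [-15, -1, 5, 11, 23, 29]
New median = 8
Delta = 8 - 5 = 3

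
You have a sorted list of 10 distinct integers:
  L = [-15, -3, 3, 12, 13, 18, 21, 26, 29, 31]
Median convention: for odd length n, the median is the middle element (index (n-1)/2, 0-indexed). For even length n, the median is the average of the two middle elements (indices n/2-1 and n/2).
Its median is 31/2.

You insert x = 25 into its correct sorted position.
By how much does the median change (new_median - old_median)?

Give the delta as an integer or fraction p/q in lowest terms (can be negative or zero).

Answer: 5/2

Derivation:
Old median = 31/2
After inserting x = 25: new sorted = [-15, -3, 3, 12, 13, 18, 21, 25, 26, 29, 31]
New median = 18
Delta = 18 - 31/2 = 5/2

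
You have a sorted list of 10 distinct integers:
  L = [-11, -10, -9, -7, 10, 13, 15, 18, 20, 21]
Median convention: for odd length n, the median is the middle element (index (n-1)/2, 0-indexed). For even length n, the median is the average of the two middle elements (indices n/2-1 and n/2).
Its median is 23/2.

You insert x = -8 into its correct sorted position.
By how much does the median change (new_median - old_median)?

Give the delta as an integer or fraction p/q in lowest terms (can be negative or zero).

Old median = 23/2
After inserting x = -8: new sorted = [-11, -10, -9, -8, -7, 10, 13, 15, 18, 20, 21]
New median = 10
Delta = 10 - 23/2 = -3/2

Answer: -3/2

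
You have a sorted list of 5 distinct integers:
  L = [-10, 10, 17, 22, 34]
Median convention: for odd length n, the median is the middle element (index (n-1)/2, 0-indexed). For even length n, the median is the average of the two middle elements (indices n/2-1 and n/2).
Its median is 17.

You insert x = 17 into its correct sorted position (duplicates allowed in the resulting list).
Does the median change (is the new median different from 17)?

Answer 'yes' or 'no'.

Answer: no

Derivation:
Old median = 17
Insert x = 17
New median = 17
Changed? no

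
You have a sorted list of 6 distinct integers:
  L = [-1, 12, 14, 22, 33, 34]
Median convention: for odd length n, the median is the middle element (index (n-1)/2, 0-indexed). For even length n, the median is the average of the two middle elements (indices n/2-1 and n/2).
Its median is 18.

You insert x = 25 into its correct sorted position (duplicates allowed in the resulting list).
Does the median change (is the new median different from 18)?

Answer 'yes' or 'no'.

Old median = 18
Insert x = 25
New median = 22
Changed? yes

Answer: yes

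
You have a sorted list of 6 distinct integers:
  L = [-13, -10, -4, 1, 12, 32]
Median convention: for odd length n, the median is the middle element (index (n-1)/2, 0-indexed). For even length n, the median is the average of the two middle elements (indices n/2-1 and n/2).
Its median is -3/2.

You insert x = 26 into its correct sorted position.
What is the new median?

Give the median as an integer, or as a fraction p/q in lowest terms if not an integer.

Answer: 1

Derivation:
Old list (sorted, length 6): [-13, -10, -4, 1, 12, 32]
Old median = -3/2
Insert x = 26
Old length even (6). Middle pair: indices 2,3 = -4,1.
New length odd (7). New median = single middle element.
x = 26: 5 elements are < x, 1 elements are > x.
New sorted list: [-13, -10, -4, 1, 12, 26, 32]
New median = 1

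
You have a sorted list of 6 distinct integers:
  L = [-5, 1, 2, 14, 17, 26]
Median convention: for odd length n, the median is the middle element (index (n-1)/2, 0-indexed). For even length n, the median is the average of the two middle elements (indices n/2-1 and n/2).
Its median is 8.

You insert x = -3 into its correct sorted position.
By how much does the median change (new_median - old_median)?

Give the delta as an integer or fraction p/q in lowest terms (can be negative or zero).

Answer: -6

Derivation:
Old median = 8
After inserting x = -3: new sorted = [-5, -3, 1, 2, 14, 17, 26]
New median = 2
Delta = 2 - 8 = -6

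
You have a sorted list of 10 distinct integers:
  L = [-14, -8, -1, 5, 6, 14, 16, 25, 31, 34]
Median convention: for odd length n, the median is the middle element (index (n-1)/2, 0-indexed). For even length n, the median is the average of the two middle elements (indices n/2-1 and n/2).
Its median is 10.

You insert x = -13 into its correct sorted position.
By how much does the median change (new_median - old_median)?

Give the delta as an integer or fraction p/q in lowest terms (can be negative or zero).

Answer: -4

Derivation:
Old median = 10
After inserting x = -13: new sorted = [-14, -13, -8, -1, 5, 6, 14, 16, 25, 31, 34]
New median = 6
Delta = 6 - 10 = -4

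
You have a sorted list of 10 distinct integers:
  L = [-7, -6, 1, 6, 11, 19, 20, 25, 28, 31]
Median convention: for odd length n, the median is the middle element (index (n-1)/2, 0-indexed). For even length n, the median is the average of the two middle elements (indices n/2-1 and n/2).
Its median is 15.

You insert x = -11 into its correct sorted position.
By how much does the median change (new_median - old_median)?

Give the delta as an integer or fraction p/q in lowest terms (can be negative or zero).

Answer: -4

Derivation:
Old median = 15
After inserting x = -11: new sorted = [-11, -7, -6, 1, 6, 11, 19, 20, 25, 28, 31]
New median = 11
Delta = 11 - 15 = -4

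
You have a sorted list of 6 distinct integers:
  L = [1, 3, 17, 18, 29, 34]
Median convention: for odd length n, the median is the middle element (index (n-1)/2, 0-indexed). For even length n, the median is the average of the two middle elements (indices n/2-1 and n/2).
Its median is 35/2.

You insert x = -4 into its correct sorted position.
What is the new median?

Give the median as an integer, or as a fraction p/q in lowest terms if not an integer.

Answer: 17

Derivation:
Old list (sorted, length 6): [1, 3, 17, 18, 29, 34]
Old median = 35/2
Insert x = -4
Old length even (6). Middle pair: indices 2,3 = 17,18.
New length odd (7). New median = single middle element.
x = -4: 0 elements are < x, 6 elements are > x.
New sorted list: [-4, 1, 3, 17, 18, 29, 34]
New median = 17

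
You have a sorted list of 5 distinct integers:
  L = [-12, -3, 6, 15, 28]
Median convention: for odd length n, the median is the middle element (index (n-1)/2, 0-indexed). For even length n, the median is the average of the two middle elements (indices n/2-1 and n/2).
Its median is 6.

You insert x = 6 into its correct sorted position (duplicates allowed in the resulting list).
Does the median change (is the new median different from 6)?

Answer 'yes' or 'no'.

Answer: no

Derivation:
Old median = 6
Insert x = 6
New median = 6
Changed? no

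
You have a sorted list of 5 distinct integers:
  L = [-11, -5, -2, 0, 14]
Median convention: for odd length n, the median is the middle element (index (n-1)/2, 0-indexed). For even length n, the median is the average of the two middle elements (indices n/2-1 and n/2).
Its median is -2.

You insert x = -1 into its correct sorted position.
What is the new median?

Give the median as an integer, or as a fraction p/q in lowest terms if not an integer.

Old list (sorted, length 5): [-11, -5, -2, 0, 14]
Old median = -2
Insert x = -1
Old length odd (5). Middle was index 2 = -2.
New length even (6). New median = avg of two middle elements.
x = -1: 3 elements are < x, 2 elements are > x.
New sorted list: [-11, -5, -2, -1, 0, 14]
New median = -3/2

Answer: -3/2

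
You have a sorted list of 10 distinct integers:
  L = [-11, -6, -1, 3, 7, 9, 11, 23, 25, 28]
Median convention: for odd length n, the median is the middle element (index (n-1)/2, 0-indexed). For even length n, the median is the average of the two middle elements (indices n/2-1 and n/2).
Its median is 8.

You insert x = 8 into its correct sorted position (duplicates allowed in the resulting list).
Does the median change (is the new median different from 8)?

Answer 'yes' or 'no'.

Old median = 8
Insert x = 8
New median = 8
Changed? no

Answer: no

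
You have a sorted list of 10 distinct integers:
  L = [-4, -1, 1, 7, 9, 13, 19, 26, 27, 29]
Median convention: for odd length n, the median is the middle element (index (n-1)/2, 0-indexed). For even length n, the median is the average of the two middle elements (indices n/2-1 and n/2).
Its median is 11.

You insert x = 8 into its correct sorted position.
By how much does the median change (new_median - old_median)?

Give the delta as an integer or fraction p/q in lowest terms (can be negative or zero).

Old median = 11
After inserting x = 8: new sorted = [-4, -1, 1, 7, 8, 9, 13, 19, 26, 27, 29]
New median = 9
Delta = 9 - 11 = -2

Answer: -2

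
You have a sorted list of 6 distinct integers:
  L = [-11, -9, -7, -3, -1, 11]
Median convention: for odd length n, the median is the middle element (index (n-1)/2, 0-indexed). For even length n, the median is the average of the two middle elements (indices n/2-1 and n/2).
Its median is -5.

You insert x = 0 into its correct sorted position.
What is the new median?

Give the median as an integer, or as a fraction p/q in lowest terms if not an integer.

Answer: -3

Derivation:
Old list (sorted, length 6): [-11, -9, -7, -3, -1, 11]
Old median = -5
Insert x = 0
Old length even (6). Middle pair: indices 2,3 = -7,-3.
New length odd (7). New median = single middle element.
x = 0: 5 elements are < x, 1 elements are > x.
New sorted list: [-11, -9, -7, -3, -1, 0, 11]
New median = -3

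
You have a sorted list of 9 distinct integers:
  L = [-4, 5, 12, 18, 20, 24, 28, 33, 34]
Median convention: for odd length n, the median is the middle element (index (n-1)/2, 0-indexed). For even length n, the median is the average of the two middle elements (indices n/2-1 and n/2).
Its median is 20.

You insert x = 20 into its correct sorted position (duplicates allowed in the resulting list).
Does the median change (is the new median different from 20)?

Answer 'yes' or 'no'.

Answer: no

Derivation:
Old median = 20
Insert x = 20
New median = 20
Changed? no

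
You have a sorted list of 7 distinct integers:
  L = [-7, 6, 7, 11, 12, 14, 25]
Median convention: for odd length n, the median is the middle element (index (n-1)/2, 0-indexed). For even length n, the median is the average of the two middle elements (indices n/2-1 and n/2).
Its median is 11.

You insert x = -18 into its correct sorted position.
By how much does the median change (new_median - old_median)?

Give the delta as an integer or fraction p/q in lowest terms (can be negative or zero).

Answer: -2

Derivation:
Old median = 11
After inserting x = -18: new sorted = [-18, -7, 6, 7, 11, 12, 14, 25]
New median = 9
Delta = 9 - 11 = -2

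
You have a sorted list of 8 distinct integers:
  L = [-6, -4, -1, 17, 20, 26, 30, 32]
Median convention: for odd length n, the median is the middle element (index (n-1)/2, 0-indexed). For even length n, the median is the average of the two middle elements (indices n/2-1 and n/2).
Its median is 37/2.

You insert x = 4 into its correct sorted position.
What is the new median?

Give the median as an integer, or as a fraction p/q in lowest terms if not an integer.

Old list (sorted, length 8): [-6, -4, -1, 17, 20, 26, 30, 32]
Old median = 37/2
Insert x = 4
Old length even (8). Middle pair: indices 3,4 = 17,20.
New length odd (9). New median = single middle element.
x = 4: 3 elements are < x, 5 elements are > x.
New sorted list: [-6, -4, -1, 4, 17, 20, 26, 30, 32]
New median = 17

Answer: 17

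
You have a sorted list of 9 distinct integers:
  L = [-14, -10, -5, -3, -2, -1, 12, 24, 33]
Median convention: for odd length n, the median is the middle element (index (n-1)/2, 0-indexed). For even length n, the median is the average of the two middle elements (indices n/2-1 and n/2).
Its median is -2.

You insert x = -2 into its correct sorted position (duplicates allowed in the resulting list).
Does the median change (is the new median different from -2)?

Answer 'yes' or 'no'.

Answer: no

Derivation:
Old median = -2
Insert x = -2
New median = -2
Changed? no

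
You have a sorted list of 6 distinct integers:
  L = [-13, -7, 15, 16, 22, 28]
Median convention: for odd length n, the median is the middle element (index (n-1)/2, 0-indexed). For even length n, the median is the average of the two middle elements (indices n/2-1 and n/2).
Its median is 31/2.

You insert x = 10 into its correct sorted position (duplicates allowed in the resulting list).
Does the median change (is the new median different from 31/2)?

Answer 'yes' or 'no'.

Answer: yes

Derivation:
Old median = 31/2
Insert x = 10
New median = 15
Changed? yes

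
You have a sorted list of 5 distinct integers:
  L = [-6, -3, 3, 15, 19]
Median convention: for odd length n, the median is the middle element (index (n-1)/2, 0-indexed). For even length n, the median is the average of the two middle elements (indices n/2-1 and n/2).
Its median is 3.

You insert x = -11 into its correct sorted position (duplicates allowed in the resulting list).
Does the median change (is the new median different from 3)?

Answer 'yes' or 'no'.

Answer: yes

Derivation:
Old median = 3
Insert x = -11
New median = 0
Changed? yes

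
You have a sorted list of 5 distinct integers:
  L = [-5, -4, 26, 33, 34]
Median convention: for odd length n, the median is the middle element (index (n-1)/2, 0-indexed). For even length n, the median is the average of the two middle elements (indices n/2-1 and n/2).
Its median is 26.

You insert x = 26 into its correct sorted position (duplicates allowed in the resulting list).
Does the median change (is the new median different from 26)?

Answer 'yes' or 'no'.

Old median = 26
Insert x = 26
New median = 26
Changed? no

Answer: no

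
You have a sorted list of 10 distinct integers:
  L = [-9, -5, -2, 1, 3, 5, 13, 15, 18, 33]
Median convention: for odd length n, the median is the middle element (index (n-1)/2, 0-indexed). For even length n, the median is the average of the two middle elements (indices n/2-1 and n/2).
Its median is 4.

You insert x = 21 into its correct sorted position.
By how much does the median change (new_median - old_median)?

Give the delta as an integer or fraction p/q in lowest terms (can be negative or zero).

Answer: 1

Derivation:
Old median = 4
After inserting x = 21: new sorted = [-9, -5, -2, 1, 3, 5, 13, 15, 18, 21, 33]
New median = 5
Delta = 5 - 4 = 1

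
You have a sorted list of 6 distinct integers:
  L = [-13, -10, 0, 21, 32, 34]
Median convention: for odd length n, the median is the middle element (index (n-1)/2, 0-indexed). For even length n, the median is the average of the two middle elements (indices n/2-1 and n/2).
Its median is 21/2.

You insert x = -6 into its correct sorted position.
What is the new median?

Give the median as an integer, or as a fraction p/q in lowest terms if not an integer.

Old list (sorted, length 6): [-13, -10, 0, 21, 32, 34]
Old median = 21/2
Insert x = -6
Old length even (6). Middle pair: indices 2,3 = 0,21.
New length odd (7). New median = single middle element.
x = -6: 2 elements are < x, 4 elements are > x.
New sorted list: [-13, -10, -6, 0, 21, 32, 34]
New median = 0

Answer: 0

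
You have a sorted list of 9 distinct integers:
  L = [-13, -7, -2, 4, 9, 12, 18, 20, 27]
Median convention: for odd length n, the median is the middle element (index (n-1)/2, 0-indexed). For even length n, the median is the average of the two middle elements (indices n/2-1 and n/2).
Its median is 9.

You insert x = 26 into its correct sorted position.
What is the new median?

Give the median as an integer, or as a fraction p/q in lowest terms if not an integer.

Answer: 21/2

Derivation:
Old list (sorted, length 9): [-13, -7, -2, 4, 9, 12, 18, 20, 27]
Old median = 9
Insert x = 26
Old length odd (9). Middle was index 4 = 9.
New length even (10). New median = avg of two middle elements.
x = 26: 8 elements are < x, 1 elements are > x.
New sorted list: [-13, -7, -2, 4, 9, 12, 18, 20, 26, 27]
New median = 21/2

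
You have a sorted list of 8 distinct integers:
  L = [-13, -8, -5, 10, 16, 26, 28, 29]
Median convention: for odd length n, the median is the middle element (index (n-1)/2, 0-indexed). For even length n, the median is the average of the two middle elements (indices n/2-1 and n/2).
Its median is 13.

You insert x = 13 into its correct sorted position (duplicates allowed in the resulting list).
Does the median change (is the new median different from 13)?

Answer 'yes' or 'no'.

Old median = 13
Insert x = 13
New median = 13
Changed? no

Answer: no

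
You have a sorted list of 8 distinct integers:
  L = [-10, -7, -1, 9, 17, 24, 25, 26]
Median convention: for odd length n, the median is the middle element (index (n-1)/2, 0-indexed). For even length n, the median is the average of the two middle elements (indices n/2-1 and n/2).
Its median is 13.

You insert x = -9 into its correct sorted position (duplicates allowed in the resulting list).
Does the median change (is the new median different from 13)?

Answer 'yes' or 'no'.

Old median = 13
Insert x = -9
New median = 9
Changed? yes

Answer: yes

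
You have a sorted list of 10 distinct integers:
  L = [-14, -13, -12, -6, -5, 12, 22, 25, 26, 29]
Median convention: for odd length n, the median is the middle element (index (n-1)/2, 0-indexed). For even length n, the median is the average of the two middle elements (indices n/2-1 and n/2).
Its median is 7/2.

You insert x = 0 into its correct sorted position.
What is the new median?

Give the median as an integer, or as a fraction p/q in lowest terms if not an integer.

Answer: 0

Derivation:
Old list (sorted, length 10): [-14, -13, -12, -6, -5, 12, 22, 25, 26, 29]
Old median = 7/2
Insert x = 0
Old length even (10). Middle pair: indices 4,5 = -5,12.
New length odd (11). New median = single middle element.
x = 0: 5 elements are < x, 5 elements are > x.
New sorted list: [-14, -13, -12, -6, -5, 0, 12, 22, 25, 26, 29]
New median = 0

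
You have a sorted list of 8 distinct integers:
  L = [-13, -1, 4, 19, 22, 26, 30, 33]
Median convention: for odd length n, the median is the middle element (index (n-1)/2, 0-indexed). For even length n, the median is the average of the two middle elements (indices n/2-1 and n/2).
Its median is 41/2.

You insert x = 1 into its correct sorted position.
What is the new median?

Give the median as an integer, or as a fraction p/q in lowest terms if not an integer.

Answer: 19

Derivation:
Old list (sorted, length 8): [-13, -1, 4, 19, 22, 26, 30, 33]
Old median = 41/2
Insert x = 1
Old length even (8). Middle pair: indices 3,4 = 19,22.
New length odd (9). New median = single middle element.
x = 1: 2 elements are < x, 6 elements are > x.
New sorted list: [-13, -1, 1, 4, 19, 22, 26, 30, 33]
New median = 19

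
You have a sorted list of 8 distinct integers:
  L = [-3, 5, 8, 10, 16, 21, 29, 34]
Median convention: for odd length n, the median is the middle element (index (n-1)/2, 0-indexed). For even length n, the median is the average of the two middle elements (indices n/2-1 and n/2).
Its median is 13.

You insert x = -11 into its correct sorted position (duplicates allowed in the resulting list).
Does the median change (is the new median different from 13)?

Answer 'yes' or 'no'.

Old median = 13
Insert x = -11
New median = 10
Changed? yes

Answer: yes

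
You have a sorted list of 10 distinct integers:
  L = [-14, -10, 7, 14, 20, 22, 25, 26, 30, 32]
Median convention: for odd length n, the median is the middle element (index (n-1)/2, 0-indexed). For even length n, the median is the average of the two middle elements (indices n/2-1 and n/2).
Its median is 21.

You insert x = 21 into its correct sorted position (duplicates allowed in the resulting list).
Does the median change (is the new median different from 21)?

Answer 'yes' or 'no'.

Answer: no

Derivation:
Old median = 21
Insert x = 21
New median = 21
Changed? no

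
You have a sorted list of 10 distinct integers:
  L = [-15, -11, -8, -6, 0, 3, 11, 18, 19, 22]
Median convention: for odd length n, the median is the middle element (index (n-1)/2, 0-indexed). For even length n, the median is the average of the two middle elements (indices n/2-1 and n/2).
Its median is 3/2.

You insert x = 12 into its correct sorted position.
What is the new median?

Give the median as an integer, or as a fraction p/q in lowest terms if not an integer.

Answer: 3

Derivation:
Old list (sorted, length 10): [-15, -11, -8, -6, 0, 3, 11, 18, 19, 22]
Old median = 3/2
Insert x = 12
Old length even (10). Middle pair: indices 4,5 = 0,3.
New length odd (11). New median = single middle element.
x = 12: 7 elements are < x, 3 elements are > x.
New sorted list: [-15, -11, -8, -6, 0, 3, 11, 12, 18, 19, 22]
New median = 3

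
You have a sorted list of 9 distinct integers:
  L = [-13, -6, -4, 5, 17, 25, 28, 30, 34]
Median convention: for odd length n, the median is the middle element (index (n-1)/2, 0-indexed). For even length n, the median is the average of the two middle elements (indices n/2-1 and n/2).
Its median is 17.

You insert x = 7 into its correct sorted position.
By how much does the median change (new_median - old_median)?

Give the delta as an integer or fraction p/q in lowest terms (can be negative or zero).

Old median = 17
After inserting x = 7: new sorted = [-13, -6, -4, 5, 7, 17, 25, 28, 30, 34]
New median = 12
Delta = 12 - 17 = -5

Answer: -5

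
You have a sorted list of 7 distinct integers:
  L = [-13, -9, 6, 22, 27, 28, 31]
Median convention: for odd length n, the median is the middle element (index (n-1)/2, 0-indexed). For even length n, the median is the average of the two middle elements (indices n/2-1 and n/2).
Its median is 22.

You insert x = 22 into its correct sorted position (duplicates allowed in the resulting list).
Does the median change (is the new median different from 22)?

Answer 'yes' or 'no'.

Answer: no

Derivation:
Old median = 22
Insert x = 22
New median = 22
Changed? no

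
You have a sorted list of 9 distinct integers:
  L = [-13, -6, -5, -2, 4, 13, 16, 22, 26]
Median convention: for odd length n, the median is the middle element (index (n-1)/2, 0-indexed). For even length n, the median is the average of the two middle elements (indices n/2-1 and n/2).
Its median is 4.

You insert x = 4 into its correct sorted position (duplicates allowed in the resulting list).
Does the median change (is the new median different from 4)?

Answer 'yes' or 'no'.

Answer: no

Derivation:
Old median = 4
Insert x = 4
New median = 4
Changed? no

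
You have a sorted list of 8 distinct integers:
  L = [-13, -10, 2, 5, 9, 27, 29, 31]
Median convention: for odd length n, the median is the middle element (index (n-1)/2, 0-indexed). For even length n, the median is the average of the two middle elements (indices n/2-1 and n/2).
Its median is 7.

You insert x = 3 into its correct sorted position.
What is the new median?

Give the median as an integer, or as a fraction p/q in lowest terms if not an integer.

Old list (sorted, length 8): [-13, -10, 2, 5, 9, 27, 29, 31]
Old median = 7
Insert x = 3
Old length even (8). Middle pair: indices 3,4 = 5,9.
New length odd (9). New median = single middle element.
x = 3: 3 elements are < x, 5 elements are > x.
New sorted list: [-13, -10, 2, 3, 5, 9, 27, 29, 31]
New median = 5

Answer: 5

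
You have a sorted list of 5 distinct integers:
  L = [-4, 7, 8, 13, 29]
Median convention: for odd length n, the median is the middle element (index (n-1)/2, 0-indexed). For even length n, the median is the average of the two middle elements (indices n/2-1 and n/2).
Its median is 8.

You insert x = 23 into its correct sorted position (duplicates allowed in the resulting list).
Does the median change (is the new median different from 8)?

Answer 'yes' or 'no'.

Old median = 8
Insert x = 23
New median = 21/2
Changed? yes

Answer: yes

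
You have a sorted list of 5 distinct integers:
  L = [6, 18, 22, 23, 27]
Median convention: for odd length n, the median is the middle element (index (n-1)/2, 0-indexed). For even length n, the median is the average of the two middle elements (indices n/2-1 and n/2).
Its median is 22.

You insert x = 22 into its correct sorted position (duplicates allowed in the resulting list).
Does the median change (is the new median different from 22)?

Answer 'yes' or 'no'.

Old median = 22
Insert x = 22
New median = 22
Changed? no

Answer: no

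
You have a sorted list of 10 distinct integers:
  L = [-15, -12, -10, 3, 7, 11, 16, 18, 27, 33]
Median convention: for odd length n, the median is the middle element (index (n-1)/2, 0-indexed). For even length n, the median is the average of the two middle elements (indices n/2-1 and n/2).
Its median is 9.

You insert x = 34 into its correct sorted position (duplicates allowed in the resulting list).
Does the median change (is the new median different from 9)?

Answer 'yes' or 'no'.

Answer: yes

Derivation:
Old median = 9
Insert x = 34
New median = 11
Changed? yes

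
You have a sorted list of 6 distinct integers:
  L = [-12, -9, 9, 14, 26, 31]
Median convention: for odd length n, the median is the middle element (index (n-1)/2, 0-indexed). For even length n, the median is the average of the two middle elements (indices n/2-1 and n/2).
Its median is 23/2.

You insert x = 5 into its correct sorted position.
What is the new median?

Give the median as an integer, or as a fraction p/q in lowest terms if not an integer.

Old list (sorted, length 6): [-12, -9, 9, 14, 26, 31]
Old median = 23/2
Insert x = 5
Old length even (6). Middle pair: indices 2,3 = 9,14.
New length odd (7). New median = single middle element.
x = 5: 2 elements are < x, 4 elements are > x.
New sorted list: [-12, -9, 5, 9, 14, 26, 31]
New median = 9

Answer: 9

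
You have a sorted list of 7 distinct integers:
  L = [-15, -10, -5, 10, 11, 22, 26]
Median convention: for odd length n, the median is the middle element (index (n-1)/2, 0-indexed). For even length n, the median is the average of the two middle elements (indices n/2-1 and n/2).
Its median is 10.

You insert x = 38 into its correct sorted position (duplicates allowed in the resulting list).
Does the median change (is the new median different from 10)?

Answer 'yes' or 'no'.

Old median = 10
Insert x = 38
New median = 21/2
Changed? yes

Answer: yes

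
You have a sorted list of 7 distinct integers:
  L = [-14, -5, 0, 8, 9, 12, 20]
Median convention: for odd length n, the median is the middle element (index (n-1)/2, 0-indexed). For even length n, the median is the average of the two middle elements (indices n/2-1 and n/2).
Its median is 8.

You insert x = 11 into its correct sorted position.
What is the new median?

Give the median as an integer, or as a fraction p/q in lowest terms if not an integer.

Old list (sorted, length 7): [-14, -5, 0, 8, 9, 12, 20]
Old median = 8
Insert x = 11
Old length odd (7). Middle was index 3 = 8.
New length even (8). New median = avg of two middle elements.
x = 11: 5 elements are < x, 2 elements are > x.
New sorted list: [-14, -5, 0, 8, 9, 11, 12, 20]
New median = 17/2

Answer: 17/2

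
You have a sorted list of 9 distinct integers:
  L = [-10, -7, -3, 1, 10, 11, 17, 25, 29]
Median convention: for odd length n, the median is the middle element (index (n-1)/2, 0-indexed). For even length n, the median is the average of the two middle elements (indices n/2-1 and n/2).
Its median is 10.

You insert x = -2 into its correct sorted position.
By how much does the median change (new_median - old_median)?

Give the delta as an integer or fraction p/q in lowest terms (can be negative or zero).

Answer: -9/2

Derivation:
Old median = 10
After inserting x = -2: new sorted = [-10, -7, -3, -2, 1, 10, 11, 17, 25, 29]
New median = 11/2
Delta = 11/2 - 10 = -9/2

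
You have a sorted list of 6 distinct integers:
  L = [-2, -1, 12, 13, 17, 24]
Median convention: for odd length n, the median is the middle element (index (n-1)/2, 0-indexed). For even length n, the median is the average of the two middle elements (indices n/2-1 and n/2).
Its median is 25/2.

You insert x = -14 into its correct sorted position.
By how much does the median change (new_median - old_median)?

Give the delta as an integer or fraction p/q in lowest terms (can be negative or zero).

Answer: -1/2

Derivation:
Old median = 25/2
After inserting x = -14: new sorted = [-14, -2, -1, 12, 13, 17, 24]
New median = 12
Delta = 12 - 25/2 = -1/2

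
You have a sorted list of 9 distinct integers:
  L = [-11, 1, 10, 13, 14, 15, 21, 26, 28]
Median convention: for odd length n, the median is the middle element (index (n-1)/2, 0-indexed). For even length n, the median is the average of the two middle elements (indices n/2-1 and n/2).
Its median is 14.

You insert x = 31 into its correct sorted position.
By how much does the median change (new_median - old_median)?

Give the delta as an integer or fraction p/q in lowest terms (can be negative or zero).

Old median = 14
After inserting x = 31: new sorted = [-11, 1, 10, 13, 14, 15, 21, 26, 28, 31]
New median = 29/2
Delta = 29/2 - 14 = 1/2

Answer: 1/2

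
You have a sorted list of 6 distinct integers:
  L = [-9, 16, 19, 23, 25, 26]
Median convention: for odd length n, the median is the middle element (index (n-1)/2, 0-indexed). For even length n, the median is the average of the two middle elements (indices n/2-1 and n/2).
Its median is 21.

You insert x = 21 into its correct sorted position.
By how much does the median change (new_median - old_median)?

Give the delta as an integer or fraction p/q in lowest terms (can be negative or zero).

Answer: 0

Derivation:
Old median = 21
After inserting x = 21: new sorted = [-9, 16, 19, 21, 23, 25, 26]
New median = 21
Delta = 21 - 21 = 0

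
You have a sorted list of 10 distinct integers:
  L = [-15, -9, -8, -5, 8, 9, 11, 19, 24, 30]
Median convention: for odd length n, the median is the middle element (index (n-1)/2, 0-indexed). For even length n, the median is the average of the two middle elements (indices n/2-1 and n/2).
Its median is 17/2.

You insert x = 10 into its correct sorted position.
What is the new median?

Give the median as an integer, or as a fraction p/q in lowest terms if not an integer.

Answer: 9

Derivation:
Old list (sorted, length 10): [-15, -9, -8, -5, 8, 9, 11, 19, 24, 30]
Old median = 17/2
Insert x = 10
Old length even (10). Middle pair: indices 4,5 = 8,9.
New length odd (11). New median = single middle element.
x = 10: 6 elements are < x, 4 elements are > x.
New sorted list: [-15, -9, -8, -5, 8, 9, 10, 11, 19, 24, 30]
New median = 9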